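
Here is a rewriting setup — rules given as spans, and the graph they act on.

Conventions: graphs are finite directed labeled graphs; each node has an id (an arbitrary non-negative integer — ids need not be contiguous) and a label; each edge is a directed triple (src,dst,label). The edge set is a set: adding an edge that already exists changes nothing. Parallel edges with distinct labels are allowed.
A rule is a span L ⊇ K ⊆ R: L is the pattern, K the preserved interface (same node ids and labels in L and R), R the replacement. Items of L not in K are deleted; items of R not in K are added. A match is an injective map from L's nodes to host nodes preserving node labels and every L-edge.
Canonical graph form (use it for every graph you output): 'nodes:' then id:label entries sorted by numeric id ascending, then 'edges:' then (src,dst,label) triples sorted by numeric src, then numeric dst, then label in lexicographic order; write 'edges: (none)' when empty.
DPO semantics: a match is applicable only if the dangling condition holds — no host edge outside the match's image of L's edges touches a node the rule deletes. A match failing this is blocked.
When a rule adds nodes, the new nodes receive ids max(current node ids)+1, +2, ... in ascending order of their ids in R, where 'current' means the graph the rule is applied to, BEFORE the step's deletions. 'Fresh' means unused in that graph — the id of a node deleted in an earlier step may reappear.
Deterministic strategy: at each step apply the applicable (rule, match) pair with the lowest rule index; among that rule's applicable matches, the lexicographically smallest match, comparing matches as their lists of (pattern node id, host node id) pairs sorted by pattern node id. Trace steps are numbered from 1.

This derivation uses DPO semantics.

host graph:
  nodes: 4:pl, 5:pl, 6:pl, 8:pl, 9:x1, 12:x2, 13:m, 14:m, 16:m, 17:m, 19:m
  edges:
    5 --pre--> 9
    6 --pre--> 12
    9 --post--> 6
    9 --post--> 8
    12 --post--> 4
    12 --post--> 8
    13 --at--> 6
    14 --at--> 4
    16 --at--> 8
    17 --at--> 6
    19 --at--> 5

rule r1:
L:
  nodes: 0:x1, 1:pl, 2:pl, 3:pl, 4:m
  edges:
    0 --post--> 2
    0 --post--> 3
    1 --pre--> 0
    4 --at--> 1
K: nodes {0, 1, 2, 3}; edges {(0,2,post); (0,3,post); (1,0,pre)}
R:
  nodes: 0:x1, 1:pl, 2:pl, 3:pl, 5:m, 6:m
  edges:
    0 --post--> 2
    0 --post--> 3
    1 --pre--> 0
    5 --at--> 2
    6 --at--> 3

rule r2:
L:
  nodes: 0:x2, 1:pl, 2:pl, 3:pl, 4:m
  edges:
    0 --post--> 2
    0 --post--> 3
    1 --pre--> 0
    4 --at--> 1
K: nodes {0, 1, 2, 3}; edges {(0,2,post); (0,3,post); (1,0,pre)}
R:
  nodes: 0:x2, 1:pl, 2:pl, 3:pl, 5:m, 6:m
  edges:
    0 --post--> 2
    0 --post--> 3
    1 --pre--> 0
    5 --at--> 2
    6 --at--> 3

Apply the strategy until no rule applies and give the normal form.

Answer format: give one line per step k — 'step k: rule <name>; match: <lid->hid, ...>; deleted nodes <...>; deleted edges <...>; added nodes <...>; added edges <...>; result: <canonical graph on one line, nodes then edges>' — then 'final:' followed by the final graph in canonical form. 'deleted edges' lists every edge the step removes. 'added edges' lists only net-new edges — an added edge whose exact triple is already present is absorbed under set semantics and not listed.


step 1: rule r1; match: 0->9, 1->5, 2->6, 3->8, 4->19; deleted nodes 19; deleted edges (19,5,at); added nodes 20, 21; added edges (20,6,at); (21,8,at); result: nodes: 4:pl, 5:pl, 6:pl, 8:pl, 9:x1, 12:x2, 13:m, 14:m, 16:m, 17:m, 20:m, 21:m edges: (5,9,pre); (6,12,pre); (9,6,post); (9,8,post); (12,4,post); (12,8,post); (13,6,at); (14,4,at); (16,8,at); (17,6,at); (20,6,at); (21,8,at)
step 2: rule r2; match: 0->12, 1->6, 2->4, 3->8, 4->13; deleted nodes 13; deleted edges (13,6,at); added nodes 22, 23; added edges (22,4,at); (23,8,at); result: nodes: 4:pl, 5:pl, 6:pl, 8:pl, 9:x1, 12:x2, 14:m, 16:m, 17:m, 20:m, 21:m, 22:m, 23:m edges: (5,9,pre); (6,12,pre); (9,6,post); (9,8,post); (12,4,post); (12,8,post); (14,4,at); (16,8,at); (17,6,at); (20,6,at); (21,8,at); (22,4,at); (23,8,at)
step 3: rule r2; match: 0->12, 1->6, 2->4, 3->8, 4->17; deleted nodes 17; deleted edges (17,6,at); added nodes 24, 25; added edges (24,4,at); (25,8,at); result: nodes: 4:pl, 5:pl, 6:pl, 8:pl, 9:x1, 12:x2, 14:m, 16:m, 20:m, 21:m, 22:m, 23:m, 24:m, 25:m edges: (5,9,pre); (6,12,pre); (9,6,post); (9,8,post); (12,4,post); (12,8,post); (14,4,at); (16,8,at); (20,6,at); (21,8,at); (22,4,at); (23,8,at); (24,4,at); (25,8,at)
step 4: rule r2; match: 0->12, 1->6, 2->4, 3->8, 4->20; deleted nodes 20; deleted edges (20,6,at); added nodes 26, 27; added edges (26,4,at); (27,8,at); result: nodes: 4:pl, 5:pl, 6:pl, 8:pl, 9:x1, 12:x2, 14:m, 16:m, 21:m, 22:m, 23:m, 24:m, 25:m, 26:m, 27:m edges: (5,9,pre); (6,12,pre); (9,6,post); (9,8,post); (12,4,post); (12,8,post); (14,4,at); (16,8,at); (21,8,at); (22,4,at); (23,8,at); (24,4,at); (25,8,at); (26,4,at); (27,8,at)
final:
nodes: 4:pl, 5:pl, 6:pl, 8:pl, 9:x1, 12:x2, 14:m, 16:m, 21:m, 22:m, 23:m, 24:m, 25:m, 26:m, 27:m
edges: (5,9,pre); (6,12,pre); (9,6,post); (9,8,post); (12,4,post); (12,8,post); (14,4,at); (16,8,at); (21,8,at); (22,4,at); (23,8,at); (24,4,at); (25,8,at); (26,4,at); (27,8,at)


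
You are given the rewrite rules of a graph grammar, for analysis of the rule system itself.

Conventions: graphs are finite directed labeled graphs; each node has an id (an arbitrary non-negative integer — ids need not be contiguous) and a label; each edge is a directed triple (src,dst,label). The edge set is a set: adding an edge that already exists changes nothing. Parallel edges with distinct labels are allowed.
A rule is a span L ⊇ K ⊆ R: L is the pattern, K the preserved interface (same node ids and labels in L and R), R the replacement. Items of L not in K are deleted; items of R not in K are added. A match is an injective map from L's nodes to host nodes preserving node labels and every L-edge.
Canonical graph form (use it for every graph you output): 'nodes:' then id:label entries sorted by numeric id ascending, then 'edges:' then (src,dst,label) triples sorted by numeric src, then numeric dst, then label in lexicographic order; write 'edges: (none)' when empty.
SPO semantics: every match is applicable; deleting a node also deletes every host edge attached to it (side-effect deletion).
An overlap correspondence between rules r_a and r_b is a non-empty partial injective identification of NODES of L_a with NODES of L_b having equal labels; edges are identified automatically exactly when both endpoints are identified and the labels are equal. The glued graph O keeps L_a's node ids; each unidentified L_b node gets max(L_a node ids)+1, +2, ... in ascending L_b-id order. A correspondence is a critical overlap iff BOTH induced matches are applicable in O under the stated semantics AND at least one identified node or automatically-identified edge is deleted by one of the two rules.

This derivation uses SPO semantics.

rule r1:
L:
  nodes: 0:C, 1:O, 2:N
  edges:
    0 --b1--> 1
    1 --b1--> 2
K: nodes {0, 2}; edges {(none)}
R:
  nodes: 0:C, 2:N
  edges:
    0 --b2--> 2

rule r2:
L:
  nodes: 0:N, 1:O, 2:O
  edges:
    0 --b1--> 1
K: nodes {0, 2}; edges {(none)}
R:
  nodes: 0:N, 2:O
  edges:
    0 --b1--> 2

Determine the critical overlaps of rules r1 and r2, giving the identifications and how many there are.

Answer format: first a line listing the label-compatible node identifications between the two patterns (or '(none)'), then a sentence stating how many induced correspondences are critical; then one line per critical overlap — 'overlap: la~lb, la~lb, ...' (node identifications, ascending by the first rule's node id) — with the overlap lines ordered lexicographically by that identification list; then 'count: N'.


label-compatible node identifications between L(r1) and L(r2): 1~1, 1~2, 2~0
4 of the induced correspondences are critical overlaps of r1 and r2.
overlap: 1~1
overlap: 1~1, 2~0
overlap: 1~2
overlap: 1~2, 2~0
count: 4


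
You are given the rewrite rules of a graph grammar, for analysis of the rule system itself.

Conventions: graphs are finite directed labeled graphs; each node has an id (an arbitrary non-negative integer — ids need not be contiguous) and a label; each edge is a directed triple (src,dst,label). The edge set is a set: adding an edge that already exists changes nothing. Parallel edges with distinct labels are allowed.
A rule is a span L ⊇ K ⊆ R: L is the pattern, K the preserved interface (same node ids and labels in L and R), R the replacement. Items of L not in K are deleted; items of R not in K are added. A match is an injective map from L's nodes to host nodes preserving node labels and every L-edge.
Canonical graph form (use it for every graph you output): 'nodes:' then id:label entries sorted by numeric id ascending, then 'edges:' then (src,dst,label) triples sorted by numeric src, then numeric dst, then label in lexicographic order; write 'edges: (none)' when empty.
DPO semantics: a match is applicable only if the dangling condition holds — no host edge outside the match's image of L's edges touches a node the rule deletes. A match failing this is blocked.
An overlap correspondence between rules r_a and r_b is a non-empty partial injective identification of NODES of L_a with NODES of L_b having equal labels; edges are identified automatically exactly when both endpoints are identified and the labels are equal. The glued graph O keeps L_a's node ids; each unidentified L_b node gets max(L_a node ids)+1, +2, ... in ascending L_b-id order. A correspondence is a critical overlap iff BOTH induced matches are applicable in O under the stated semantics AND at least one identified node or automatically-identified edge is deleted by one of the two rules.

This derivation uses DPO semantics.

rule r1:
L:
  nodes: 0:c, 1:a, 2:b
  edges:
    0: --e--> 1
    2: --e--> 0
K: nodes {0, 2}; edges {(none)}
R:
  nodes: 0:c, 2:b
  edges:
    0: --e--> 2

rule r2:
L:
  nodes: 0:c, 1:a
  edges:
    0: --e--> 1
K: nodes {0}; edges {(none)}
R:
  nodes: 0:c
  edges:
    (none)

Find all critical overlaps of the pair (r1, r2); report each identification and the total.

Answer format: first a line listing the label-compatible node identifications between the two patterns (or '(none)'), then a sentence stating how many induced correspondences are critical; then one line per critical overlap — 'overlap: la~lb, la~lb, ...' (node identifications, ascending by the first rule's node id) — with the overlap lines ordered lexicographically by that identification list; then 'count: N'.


label-compatible node identifications between L(r1) and L(r2): 0~0, 1~1
1 of the induced correspondences is a critical overlap of r1 and r2.
overlap: 0~0, 1~1
count: 1


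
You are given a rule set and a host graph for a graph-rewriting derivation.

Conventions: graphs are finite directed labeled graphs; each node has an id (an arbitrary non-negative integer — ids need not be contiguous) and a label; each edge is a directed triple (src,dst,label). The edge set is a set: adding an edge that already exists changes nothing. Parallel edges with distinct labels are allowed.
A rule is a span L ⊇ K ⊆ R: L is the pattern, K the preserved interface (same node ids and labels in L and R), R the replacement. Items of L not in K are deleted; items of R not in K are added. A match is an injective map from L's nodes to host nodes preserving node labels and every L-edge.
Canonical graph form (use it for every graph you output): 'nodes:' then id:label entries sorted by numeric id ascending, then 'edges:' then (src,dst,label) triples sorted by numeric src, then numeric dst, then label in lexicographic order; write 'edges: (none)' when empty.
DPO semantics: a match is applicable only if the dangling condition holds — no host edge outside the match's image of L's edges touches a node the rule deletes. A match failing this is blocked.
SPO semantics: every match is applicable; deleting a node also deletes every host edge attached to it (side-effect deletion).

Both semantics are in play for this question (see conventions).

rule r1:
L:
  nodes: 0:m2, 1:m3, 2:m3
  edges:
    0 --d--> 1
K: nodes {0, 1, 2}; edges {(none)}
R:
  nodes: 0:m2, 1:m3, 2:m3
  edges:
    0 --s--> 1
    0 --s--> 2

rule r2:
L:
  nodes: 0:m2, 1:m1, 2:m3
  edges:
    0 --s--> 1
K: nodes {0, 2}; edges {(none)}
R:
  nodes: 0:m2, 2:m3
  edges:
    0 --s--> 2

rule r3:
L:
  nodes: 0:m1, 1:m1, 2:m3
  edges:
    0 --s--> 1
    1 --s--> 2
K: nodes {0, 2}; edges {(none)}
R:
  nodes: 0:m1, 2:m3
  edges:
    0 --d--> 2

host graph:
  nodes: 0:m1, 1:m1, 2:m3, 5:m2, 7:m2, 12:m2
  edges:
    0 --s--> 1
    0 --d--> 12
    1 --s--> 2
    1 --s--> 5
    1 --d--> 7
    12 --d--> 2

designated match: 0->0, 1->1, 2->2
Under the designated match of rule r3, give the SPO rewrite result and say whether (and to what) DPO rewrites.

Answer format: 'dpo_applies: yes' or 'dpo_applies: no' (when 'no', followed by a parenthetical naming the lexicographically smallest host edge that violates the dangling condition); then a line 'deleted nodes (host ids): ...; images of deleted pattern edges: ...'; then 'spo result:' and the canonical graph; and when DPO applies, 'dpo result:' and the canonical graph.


dpo_applies: no
(the rule deletes node 1, which keeps host edge (1,5,s) outside the match image — the dangling condition fails, DPO blocks; SPO proceeds and side-deletes such edges)
deleted nodes (host ids): 1; images of deleted pattern edges: (0,1,s); (1,2,s)
spo result:
nodes: 0:m1, 2:m3, 5:m2, 7:m2, 12:m2
edges: (0,2,d); (0,12,d); (12,2,d)


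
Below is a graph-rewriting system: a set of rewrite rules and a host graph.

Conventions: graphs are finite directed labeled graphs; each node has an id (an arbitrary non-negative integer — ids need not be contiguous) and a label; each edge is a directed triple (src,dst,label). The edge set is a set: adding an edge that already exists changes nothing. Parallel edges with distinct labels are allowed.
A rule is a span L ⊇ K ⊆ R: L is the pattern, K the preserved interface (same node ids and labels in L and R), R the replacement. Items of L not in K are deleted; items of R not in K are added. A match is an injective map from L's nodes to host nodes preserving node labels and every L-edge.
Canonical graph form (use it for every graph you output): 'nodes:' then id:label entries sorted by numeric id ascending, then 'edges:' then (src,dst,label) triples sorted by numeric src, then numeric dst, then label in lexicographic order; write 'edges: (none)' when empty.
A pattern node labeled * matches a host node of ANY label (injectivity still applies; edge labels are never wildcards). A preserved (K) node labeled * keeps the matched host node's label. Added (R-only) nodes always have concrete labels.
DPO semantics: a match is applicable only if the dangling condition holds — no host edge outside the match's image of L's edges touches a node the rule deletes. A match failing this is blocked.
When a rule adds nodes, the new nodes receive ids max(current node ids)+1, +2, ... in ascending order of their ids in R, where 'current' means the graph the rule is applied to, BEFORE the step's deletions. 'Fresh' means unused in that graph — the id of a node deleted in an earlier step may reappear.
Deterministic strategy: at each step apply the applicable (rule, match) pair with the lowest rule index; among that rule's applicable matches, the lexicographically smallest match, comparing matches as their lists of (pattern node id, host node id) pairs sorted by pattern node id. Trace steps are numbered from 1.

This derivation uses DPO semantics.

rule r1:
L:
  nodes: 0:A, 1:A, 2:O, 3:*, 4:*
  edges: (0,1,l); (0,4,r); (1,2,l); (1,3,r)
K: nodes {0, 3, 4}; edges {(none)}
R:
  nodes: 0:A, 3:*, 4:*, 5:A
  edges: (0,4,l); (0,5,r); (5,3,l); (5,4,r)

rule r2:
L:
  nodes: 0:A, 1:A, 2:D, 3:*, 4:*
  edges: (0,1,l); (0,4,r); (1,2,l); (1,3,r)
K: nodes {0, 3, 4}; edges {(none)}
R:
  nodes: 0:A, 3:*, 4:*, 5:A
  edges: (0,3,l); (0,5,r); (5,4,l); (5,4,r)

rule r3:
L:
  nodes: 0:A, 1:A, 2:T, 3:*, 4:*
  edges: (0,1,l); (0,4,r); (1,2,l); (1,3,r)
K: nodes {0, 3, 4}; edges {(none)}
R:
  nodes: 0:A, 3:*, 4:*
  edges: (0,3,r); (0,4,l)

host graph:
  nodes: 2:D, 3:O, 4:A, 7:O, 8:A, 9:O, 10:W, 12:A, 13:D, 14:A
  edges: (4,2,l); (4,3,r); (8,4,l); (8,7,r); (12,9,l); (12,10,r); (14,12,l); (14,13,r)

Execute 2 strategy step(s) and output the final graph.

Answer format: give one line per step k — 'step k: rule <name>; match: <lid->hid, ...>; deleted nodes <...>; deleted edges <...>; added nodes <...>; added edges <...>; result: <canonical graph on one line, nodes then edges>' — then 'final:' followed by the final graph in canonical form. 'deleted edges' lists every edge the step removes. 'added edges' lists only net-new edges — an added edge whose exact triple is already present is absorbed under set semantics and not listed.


step 1: rule r1; match: 0->14, 1->12, 2->9, 3->10, 4->13; deleted nodes 9, 12; deleted edges (12,9,l); (12,10,r); (14,12,l); (14,13,r); added nodes 15; added edges (14,13,l); (14,15,r); (15,10,l); (15,13,r); result: nodes: 2:D, 3:O, 4:A, 7:O, 8:A, 10:W, 13:D, 14:A, 15:A edges: (4,2,l); (4,3,r); (8,4,l); (8,7,r); (14,13,l); (14,15,r); (15,10,l); (15,13,r)
step 2: rule r2; match: 0->8, 1->4, 2->2, 3->3, 4->7; deleted nodes 2, 4; deleted edges (4,2,l); (4,3,r); (8,4,l); (8,7,r); added nodes 16; added edges (8,3,l); (8,16,r); (16,7,l); (16,7,r); result: nodes: 3:O, 7:O, 8:A, 10:W, 13:D, 14:A, 15:A, 16:A edges: (8,3,l); (8,16,r); (14,13,l); (14,15,r); (15,10,l); (15,13,r); (16,7,l); (16,7,r)
final:
nodes: 3:O, 7:O, 8:A, 10:W, 13:D, 14:A, 15:A, 16:A
edges: (8,3,l); (8,16,r); (14,13,l); (14,15,r); (15,10,l); (15,13,r); (16,7,l); (16,7,r)


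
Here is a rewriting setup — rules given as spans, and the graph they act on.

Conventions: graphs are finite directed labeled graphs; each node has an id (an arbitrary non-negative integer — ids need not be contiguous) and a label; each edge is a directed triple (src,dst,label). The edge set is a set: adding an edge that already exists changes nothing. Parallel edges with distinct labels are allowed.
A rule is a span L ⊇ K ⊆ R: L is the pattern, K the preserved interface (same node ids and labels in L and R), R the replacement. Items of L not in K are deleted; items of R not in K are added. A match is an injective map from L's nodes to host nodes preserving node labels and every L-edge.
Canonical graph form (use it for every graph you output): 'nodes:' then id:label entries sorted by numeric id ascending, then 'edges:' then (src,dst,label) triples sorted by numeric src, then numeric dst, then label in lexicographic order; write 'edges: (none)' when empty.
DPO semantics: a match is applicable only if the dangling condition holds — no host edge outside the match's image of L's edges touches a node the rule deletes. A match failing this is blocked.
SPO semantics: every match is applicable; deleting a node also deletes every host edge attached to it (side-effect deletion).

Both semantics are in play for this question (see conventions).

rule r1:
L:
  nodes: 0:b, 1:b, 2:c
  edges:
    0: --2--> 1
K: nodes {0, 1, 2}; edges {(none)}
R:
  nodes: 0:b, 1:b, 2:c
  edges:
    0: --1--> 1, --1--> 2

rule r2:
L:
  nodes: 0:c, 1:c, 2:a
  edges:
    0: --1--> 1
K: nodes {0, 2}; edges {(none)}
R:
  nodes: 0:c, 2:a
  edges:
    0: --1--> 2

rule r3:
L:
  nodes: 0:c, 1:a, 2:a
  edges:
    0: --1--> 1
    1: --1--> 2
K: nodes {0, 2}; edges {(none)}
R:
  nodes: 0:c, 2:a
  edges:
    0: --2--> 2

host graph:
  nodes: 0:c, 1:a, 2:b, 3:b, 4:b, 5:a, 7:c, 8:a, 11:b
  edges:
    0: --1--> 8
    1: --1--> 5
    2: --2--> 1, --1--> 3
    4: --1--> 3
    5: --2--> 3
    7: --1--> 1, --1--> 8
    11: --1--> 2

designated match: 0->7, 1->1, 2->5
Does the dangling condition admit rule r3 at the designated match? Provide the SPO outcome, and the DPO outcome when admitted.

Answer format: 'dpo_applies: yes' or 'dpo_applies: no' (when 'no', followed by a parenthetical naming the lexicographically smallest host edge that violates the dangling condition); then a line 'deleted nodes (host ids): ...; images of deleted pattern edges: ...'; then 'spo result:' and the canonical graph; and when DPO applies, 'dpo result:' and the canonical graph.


dpo_applies: no
(the rule deletes node 1, which keeps host edge (2,1,2) outside the match image — the dangling condition fails, DPO blocks; SPO proceeds and side-deletes such edges)
deleted nodes (host ids): 1; images of deleted pattern edges: (1,5,1); (7,1,1)
spo result:
nodes: 0:c, 2:b, 3:b, 4:b, 5:a, 7:c, 8:a, 11:b
edges: (0,8,1); (2,3,1); (4,3,1); (5,3,2); (7,5,2); (7,8,1); (11,2,1)


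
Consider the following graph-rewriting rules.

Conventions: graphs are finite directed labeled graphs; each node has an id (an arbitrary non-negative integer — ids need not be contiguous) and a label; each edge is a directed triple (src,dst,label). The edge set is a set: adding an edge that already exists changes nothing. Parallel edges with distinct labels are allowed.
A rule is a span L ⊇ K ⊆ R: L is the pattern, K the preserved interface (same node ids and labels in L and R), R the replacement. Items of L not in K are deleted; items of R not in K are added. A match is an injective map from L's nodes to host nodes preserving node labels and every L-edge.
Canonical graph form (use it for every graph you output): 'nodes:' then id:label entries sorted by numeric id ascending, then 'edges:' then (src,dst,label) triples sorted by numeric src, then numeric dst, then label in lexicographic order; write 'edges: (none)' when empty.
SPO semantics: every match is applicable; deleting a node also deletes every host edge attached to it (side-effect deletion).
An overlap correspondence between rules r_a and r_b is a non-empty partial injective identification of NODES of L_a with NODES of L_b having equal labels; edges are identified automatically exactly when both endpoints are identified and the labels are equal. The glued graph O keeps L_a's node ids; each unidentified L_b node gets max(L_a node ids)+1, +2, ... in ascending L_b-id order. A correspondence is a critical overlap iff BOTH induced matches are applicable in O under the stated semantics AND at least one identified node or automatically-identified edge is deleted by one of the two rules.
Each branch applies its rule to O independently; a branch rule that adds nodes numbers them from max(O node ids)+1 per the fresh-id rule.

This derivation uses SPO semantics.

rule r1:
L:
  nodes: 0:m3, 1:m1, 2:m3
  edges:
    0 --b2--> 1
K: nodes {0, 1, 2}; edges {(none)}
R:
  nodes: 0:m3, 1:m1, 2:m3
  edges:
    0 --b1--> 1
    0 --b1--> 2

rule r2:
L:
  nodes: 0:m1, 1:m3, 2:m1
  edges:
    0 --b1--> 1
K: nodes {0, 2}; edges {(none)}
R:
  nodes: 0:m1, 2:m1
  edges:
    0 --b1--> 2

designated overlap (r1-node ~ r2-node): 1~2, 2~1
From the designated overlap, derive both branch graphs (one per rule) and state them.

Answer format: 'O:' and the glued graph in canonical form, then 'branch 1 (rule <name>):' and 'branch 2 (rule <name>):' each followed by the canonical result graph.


O:
nodes: 0:m3, 1:m1, 2:m3, 3:m1
edges: (0,1,b2); (3,2,b1)
branch 1 (rule r1):
nodes: 0:m3, 1:m1, 2:m3, 3:m1
edges: (0,1,b1); (0,2,b1); (3,2,b1)
branch 2 (rule r2):
nodes: 0:m3, 1:m1, 3:m1
edges: (0,1,b2); (3,1,b1)


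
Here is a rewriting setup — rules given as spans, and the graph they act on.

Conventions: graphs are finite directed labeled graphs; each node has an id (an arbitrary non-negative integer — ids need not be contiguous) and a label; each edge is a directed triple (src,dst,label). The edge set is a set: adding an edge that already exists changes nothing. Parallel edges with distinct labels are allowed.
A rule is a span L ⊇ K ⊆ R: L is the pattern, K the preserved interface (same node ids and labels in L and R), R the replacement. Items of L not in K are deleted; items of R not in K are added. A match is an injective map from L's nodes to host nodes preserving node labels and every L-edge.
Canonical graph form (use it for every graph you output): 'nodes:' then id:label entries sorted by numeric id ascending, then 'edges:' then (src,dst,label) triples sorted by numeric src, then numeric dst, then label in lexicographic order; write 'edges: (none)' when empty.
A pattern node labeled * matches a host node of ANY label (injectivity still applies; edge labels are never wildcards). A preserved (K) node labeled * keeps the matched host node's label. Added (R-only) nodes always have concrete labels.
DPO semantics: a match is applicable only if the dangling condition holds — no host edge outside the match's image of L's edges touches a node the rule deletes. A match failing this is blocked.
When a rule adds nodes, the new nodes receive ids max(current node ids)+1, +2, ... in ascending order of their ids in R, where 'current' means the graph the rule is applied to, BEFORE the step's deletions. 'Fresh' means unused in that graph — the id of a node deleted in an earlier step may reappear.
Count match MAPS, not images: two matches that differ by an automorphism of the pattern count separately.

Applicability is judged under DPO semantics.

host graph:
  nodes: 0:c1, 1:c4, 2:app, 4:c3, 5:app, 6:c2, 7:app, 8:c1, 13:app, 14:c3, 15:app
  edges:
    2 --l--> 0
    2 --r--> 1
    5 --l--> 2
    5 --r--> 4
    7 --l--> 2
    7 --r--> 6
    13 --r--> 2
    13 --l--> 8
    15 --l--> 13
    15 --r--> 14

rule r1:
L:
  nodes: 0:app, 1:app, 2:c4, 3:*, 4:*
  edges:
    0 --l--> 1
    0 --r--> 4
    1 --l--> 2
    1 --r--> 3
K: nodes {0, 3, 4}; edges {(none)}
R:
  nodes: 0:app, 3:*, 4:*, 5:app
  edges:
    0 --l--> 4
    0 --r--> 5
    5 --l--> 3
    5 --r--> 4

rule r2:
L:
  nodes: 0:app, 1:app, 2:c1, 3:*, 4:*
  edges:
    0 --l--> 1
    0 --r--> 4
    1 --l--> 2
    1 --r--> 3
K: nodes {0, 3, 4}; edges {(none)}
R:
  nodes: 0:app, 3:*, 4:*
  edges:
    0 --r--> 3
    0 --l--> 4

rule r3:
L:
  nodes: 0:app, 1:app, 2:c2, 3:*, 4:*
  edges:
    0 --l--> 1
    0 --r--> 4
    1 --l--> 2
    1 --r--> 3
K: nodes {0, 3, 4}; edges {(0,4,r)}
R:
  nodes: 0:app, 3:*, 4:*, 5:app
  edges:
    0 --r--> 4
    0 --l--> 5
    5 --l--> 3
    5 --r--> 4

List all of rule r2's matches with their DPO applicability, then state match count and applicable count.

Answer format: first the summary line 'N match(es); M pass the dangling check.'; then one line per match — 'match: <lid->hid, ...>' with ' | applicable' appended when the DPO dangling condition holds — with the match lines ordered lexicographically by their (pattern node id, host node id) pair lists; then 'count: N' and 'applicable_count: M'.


3 match(es); 1 pass the dangling check.
match: 0->5, 1->2, 2->0, 3->1, 4->4
match: 0->7, 1->2, 2->0, 3->1, 4->6
match: 0->15, 1->13, 2->8, 3->2, 4->14 | applicable
count: 3
applicable_count: 1


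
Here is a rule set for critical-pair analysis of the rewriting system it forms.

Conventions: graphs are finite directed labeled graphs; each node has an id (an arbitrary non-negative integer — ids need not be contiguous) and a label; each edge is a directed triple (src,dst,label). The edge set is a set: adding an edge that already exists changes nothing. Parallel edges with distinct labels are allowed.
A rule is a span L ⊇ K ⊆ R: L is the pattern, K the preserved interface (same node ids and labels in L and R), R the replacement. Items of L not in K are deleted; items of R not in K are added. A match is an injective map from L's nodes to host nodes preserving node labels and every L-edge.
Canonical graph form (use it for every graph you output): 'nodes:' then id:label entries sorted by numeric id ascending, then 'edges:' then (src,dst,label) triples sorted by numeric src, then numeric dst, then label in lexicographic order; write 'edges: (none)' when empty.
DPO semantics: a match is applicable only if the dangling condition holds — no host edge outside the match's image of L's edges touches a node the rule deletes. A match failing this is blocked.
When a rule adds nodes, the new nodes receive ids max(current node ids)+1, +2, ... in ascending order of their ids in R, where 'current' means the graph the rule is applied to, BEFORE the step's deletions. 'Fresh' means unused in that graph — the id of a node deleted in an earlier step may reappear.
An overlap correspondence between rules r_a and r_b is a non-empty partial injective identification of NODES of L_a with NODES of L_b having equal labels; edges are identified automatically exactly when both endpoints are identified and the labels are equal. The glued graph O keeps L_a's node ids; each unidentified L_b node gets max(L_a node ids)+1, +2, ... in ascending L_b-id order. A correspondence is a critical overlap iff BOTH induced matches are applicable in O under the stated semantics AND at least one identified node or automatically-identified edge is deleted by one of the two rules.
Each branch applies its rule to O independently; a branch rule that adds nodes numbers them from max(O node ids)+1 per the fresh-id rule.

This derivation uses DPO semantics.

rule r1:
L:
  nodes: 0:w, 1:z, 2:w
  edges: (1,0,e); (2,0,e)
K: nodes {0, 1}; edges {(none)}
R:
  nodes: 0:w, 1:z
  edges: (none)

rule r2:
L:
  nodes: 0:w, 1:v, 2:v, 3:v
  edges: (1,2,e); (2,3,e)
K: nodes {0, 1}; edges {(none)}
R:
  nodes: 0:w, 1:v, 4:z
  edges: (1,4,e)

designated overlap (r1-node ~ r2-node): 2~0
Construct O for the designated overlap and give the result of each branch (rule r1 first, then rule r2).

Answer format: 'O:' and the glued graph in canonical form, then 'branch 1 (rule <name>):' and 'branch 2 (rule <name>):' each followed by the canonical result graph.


O:
nodes: 0:w, 1:z, 2:w, 3:v, 4:v, 5:v
edges: (1,0,e); (2,0,e); (3,4,e); (4,5,e)
branch 1 (rule r1):
nodes: 0:w, 1:z, 3:v, 4:v, 5:v
edges: (3,4,e); (4,5,e)
branch 2 (rule r2):
nodes: 0:w, 1:z, 2:w, 3:v, 6:z
edges: (1,0,e); (2,0,e); (3,6,e)


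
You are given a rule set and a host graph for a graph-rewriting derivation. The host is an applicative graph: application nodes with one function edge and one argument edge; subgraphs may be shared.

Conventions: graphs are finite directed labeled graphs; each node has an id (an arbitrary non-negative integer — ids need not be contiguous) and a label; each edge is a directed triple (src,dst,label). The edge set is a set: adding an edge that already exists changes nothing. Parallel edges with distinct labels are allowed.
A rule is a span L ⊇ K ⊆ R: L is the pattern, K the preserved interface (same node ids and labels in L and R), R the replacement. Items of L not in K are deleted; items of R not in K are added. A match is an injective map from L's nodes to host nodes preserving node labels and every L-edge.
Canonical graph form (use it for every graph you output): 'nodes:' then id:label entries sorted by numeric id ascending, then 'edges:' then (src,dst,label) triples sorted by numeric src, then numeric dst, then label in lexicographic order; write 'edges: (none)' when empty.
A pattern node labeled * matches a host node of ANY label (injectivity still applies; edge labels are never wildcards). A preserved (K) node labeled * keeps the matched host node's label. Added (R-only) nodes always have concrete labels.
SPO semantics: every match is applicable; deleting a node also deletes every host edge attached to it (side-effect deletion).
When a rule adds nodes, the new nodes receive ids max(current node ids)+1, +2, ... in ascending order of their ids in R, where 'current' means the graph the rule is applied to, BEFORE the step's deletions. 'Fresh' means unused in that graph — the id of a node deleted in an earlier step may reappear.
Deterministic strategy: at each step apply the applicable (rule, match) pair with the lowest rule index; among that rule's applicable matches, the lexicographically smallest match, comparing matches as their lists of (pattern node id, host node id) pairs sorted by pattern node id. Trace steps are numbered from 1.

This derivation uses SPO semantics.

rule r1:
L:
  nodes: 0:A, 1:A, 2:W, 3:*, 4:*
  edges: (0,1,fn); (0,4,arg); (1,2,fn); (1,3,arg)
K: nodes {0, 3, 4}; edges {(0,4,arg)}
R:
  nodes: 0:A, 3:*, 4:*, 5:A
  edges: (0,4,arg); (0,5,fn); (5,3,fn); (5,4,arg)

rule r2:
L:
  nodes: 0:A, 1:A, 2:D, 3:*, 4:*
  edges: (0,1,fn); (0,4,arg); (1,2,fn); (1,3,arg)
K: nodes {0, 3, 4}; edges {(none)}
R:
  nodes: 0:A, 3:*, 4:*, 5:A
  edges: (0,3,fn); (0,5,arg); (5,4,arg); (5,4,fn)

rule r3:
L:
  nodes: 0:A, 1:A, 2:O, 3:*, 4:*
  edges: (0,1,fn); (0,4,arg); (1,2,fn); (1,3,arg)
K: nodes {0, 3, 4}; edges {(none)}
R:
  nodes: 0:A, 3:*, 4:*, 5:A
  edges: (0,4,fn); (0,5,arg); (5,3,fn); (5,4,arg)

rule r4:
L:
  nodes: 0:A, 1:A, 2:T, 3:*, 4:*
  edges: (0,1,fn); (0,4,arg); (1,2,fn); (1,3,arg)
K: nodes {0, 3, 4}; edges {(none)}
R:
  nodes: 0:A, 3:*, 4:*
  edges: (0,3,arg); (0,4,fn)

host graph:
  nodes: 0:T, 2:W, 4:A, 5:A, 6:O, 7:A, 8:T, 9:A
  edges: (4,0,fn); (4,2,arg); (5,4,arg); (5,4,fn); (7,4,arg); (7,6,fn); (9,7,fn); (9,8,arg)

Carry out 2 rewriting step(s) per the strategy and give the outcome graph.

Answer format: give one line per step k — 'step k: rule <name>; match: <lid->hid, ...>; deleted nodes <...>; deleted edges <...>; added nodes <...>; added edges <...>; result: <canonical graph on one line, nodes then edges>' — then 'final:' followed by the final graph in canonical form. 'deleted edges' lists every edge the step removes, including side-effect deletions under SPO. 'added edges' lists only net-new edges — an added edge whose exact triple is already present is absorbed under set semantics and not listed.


step 1: rule r3; match: 0->9, 1->7, 2->6, 3->4, 4->8; deleted nodes 6, 7; deleted edges (7,4,arg); (7,6,fn); (9,7,fn); (9,8,arg); added nodes 10; added edges (9,8,fn); (9,10,arg); (10,4,fn); (10,8,arg); result: nodes: 0:T, 2:W, 4:A, 5:A, 8:T, 9:A, 10:A edges: (4,0,fn); (4,2,arg); (5,4,arg); (5,4,fn); (9,8,fn); (9,10,arg); (10,4,fn); (10,8,arg)
step 2: rule r4; match: 0->10, 1->4, 2->0, 3->2, 4->8; deleted nodes 0, 4; deleted edges (4,0,fn); (4,2,arg); (5,4,arg); (5,4,fn); (10,4,fn); (10,8,arg); added nodes (none); added edges (10,2,arg); (10,8,fn); result: nodes: 2:W, 5:A, 8:T, 9:A, 10:A edges: (9,8,fn); (9,10,arg); (10,2,arg); (10,8,fn)
final:
nodes: 2:W, 5:A, 8:T, 9:A, 10:A
edges: (9,8,fn); (9,10,arg); (10,2,arg); (10,8,fn)


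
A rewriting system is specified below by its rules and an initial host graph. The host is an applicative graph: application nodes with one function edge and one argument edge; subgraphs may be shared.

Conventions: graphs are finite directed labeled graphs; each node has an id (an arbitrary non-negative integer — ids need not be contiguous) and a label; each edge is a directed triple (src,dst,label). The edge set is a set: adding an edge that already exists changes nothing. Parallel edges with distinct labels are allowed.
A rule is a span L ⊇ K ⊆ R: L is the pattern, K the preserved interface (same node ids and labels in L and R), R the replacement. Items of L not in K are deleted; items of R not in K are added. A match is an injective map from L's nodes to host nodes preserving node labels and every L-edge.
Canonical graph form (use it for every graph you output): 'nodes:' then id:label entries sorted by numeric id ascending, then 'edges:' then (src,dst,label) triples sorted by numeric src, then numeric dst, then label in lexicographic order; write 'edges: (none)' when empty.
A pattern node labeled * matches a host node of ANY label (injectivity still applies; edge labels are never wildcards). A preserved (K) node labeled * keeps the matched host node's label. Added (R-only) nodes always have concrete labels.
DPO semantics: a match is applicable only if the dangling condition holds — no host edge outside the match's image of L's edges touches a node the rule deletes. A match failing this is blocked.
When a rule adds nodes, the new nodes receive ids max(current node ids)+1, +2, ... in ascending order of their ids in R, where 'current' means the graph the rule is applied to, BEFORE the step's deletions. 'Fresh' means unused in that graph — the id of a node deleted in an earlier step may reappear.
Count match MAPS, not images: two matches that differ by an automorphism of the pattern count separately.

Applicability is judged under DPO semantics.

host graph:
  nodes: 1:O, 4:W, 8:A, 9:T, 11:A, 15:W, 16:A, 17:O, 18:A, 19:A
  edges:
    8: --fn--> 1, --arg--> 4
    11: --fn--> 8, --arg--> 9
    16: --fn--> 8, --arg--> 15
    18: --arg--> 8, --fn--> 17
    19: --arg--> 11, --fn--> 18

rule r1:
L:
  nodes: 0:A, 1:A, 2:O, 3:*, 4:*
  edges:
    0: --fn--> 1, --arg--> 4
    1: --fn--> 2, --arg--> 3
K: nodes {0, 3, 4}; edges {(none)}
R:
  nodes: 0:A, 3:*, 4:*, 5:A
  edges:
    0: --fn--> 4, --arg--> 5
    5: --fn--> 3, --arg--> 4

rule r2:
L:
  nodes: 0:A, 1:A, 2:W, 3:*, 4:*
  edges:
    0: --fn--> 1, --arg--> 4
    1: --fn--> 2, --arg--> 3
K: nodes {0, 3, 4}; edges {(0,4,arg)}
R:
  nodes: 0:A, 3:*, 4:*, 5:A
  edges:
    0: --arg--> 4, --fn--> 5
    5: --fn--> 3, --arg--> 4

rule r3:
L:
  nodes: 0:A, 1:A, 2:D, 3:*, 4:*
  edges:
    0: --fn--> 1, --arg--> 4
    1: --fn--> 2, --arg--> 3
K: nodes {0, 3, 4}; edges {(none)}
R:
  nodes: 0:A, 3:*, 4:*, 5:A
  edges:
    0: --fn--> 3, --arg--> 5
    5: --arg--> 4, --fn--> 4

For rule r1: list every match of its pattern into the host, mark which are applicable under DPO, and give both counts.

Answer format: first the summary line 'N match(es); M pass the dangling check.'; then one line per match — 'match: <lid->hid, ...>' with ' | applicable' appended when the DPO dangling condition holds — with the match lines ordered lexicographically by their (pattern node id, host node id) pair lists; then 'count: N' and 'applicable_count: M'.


3 match(es); 1 pass the dangling check.
match: 0->11, 1->8, 2->1, 3->4, 4->9
match: 0->16, 1->8, 2->1, 3->4, 4->15
match: 0->19, 1->18, 2->17, 3->8, 4->11 | applicable
count: 3
applicable_count: 1


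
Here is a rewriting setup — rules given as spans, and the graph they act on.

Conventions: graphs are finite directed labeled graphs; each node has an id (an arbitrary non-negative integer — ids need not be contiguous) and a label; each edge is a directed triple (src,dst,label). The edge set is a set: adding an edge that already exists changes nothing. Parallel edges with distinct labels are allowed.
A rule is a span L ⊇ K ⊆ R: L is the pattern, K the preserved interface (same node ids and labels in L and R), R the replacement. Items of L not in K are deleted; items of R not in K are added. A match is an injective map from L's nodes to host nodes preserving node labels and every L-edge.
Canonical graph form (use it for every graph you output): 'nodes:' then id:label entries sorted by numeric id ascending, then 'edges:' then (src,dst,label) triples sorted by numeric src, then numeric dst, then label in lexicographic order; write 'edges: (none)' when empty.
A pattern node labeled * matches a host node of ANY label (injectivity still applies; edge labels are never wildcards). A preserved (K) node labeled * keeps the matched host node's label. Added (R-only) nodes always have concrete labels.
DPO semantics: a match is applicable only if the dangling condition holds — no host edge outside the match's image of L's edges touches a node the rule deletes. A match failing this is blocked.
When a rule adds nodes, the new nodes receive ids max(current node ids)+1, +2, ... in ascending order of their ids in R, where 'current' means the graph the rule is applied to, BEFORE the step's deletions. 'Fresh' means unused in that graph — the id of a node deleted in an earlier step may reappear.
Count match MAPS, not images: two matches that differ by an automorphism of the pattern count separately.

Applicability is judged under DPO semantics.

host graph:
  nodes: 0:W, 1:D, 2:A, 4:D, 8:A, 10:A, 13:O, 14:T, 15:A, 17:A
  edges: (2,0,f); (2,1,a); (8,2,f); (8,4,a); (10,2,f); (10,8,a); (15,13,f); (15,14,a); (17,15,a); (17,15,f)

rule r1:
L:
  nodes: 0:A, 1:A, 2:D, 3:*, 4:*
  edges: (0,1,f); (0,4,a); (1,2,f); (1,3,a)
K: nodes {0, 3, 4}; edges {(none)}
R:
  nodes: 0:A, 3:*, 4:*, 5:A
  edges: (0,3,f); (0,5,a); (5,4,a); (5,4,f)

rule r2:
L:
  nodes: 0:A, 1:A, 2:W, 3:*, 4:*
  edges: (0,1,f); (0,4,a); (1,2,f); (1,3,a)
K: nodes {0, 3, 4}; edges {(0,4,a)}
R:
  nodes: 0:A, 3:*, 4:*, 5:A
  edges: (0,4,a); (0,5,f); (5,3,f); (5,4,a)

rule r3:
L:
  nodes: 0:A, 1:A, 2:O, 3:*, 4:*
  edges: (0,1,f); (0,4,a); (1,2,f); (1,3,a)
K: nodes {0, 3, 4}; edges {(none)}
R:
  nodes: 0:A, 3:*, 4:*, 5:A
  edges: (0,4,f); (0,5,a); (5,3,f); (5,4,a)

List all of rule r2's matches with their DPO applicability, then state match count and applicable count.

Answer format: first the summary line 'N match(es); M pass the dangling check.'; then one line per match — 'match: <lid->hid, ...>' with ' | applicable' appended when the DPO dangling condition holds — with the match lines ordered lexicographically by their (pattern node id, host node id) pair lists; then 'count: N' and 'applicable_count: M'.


2 match(es); 0 pass the dangling check.
match: 0->8, 1->2, 2->0, 3->1, 4->4
match: 0->10, 1->2, 2->0, 3->1, 4->8
count: 2
applicable_count: 0
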